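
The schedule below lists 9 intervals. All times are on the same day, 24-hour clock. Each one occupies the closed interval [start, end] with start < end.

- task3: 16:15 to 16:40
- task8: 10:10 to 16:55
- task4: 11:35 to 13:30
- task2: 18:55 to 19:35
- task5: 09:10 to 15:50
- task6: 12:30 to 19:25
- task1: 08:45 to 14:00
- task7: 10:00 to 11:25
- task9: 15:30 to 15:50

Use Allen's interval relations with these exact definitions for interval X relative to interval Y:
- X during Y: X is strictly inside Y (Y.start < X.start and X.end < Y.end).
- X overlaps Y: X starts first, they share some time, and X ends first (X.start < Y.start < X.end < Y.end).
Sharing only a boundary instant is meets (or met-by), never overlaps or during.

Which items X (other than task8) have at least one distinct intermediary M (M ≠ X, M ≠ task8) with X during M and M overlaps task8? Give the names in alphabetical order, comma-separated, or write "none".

Target task8 = [10:10, 16:55].
Intermediaries M with M overlaps task8: task1, task5, task7.
Via task1 — items with X during task1: task4, task7.
Via task5 — items with X during task5: task4, task7.
Via task7 — items with X during task7: none.
Union: task4, task7.

task4, task7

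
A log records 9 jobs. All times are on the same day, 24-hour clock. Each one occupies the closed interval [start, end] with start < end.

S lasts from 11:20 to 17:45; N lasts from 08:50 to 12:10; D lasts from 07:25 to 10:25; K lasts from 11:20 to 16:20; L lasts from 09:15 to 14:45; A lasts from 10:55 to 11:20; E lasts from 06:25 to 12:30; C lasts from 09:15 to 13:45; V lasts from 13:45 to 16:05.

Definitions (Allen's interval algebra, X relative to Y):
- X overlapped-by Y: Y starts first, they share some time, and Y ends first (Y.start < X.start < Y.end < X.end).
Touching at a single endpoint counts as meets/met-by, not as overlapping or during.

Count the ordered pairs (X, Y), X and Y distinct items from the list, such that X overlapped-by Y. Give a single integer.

Checking all 72 ordered pairs for relation 'overlapped-by'; matching pairs in alphabetical order:
(C, D): C overlapped-by D ✓
(C, E): C overlapped-by E ✓
(C, N): C overlapped-by N ✓
(K, C): K overlapped-by C ✓
(K, E): K overlapped-by E ✓
(K, L): K overlapped-by L ✓
(K, N): K overlapped-by N ✓
(L, D): L overlapped-by D ✓
(L, E): L overlapped-by E ✓
(L, N): L overlapped-by N ✓
(N, D): N overlapped-by D ✓
(S, C): S overlapped-by C ✓
(S, E): S overlapped-by E ✓
(S, L): S overlapped-by L ✓
(S, N): S overlapped-by N ✓
(V, L): V overlapped-by L ✓
Count: 16.

16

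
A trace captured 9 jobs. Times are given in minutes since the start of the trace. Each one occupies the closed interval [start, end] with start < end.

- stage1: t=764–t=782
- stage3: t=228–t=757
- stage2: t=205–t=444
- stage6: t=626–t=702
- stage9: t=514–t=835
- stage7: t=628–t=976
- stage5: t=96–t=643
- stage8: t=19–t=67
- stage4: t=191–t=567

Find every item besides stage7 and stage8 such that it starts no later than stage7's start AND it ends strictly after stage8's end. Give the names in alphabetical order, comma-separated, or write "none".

Conditions: its start is no later than stage7's start (X.start <= t=628) AND its end is strictly after stage8's end (X.end > t=67).
stage1: start t=764 <= t=628? ✗; end t=782 > t=67? ✓ → no.
stage2: start t=205 <= t=628? ✓; end t=444 > t=67? ✓ → yes.
stage3: start t=228 <= t=628? ✓; end t=757 > t=67? ✓ → yes.
stage4: start t=191 <= t=628? ✓; end t=567 > t=67? ✓ → yes.
stage5: start t=96 <= t=628? ✓; end t=643 > t=67? ✓ → yes.
stage6: start t=626 <= t=628? ✓; end t=702 > t=67? ✓ → yes.
stage9: start t=514 <= t=628? ✓; end t=835 > t=67? ✓ → yes.
Result: stage2, stage3, stage4, stage5, stage6, stage9.

stage2, stage3, stage4, stage5, stage6, stage9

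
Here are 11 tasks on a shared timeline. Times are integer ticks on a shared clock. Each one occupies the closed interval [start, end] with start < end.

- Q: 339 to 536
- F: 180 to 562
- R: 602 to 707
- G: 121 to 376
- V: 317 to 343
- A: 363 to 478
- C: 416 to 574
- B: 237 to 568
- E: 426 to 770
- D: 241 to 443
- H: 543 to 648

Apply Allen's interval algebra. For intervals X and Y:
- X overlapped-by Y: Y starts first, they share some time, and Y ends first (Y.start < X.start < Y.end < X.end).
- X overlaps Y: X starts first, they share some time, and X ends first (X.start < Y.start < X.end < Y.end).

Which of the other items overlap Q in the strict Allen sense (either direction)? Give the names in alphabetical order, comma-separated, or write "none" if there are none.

C, D, E, G, V

Target Q = [339, 536].
A [363, 478] → during → no.
B [237, 568] → contains → no.
C [416, 574] → overlapped-by → yes.
D [241, 443] → overlaps → yes.
E [426, 770] → overlapped-by → yes.
F [180, 562] → contains → no.
G [121, 376] → overlaps → yes.
H [543, 648] → after → no.
R [602, 707] → after → no.
V [317, 343] → overlaps → yes.
Result: C, D, E, G, V.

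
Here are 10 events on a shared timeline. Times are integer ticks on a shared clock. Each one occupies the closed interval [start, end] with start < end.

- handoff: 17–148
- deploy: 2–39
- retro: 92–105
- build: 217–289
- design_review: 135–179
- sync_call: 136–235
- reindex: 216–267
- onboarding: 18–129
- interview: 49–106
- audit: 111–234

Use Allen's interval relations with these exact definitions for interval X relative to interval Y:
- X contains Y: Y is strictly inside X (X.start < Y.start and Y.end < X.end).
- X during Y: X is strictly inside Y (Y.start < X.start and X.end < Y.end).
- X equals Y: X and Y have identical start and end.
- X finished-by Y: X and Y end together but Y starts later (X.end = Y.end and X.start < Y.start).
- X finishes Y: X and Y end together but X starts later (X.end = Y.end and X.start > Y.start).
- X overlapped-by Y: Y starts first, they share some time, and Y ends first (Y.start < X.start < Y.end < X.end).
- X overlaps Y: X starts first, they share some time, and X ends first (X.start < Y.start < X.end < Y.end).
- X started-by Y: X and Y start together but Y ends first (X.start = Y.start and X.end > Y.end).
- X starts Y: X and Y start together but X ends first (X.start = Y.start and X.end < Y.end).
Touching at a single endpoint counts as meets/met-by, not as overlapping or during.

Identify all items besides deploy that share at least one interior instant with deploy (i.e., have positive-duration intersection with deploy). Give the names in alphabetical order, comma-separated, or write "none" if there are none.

Target deploy = [2, 39].
audit [111, 234] → after → no.
build [217, 289] → after → no.
design_review [135, 179] → after → no.
handoff [17, 148] → overlapped-by → yes.
interview [49, 106] → after → no.
onboarding [18, 129] → overlapped-by → yes.
reindex [216, 267] → after → no.
retro [92, 105] → after → no.
sync_call [136, 235] → after → no.
Result: handoff, onboarding.

handoff, onboarding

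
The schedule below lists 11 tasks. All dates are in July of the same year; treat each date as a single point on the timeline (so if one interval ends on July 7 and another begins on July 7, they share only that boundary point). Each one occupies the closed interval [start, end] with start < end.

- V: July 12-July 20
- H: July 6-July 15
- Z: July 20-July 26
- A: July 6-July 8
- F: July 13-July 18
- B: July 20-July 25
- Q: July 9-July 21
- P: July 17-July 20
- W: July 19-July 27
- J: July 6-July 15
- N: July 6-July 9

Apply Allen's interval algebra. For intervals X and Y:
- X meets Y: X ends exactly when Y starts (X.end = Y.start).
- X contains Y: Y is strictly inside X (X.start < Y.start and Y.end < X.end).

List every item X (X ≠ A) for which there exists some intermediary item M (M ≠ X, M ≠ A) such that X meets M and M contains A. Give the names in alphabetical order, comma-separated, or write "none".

Target A = [July 6, July 8].
Intermediaries M with M contains A: none.
Union: none.

none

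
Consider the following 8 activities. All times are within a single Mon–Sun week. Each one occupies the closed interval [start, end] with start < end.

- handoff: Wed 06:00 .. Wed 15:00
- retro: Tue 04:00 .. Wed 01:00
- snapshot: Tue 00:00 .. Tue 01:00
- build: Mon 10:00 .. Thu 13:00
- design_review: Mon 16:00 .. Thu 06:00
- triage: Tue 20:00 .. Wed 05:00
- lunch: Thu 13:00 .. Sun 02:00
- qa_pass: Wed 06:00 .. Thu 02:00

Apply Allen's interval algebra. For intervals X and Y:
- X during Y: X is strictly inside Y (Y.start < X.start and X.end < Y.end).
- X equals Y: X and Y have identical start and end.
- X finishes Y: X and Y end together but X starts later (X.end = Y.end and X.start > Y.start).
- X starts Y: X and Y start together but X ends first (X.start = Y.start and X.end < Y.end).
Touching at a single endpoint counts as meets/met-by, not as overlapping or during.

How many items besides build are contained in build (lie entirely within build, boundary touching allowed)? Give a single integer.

6

Target build = [Mon 10:00, Thu 13:00].
design_review [Mon 16:00, Thu 06:00] → during → counts.
handoff [Wed 06:00, Wed 15:00] → during → counts.
lunch [Thu 13:00, Sun 02:00] → met-by → no.
qa_pass [Wed 06:00, Thu 02:00] → during → counts.
retro [Tue 04:00, Wed 01:00] → during → counts.
snapshot [Tue 00:00, Tue 01:00] → during → counts.
triage [Tue 20:00, Wed 05:00] → during → counts.
Total: 6.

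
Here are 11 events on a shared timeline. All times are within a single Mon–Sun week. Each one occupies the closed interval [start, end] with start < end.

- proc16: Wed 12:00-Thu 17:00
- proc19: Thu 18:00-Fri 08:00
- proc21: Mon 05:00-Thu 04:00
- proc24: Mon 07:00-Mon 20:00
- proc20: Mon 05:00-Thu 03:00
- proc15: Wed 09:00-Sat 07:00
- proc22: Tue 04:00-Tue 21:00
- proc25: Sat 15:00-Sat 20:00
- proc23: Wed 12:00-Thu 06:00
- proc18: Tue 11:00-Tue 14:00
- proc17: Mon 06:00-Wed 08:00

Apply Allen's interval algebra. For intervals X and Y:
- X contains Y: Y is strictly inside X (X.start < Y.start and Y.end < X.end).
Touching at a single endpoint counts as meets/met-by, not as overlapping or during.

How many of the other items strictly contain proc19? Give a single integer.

Target proc19 = [Thu 18:00, Fri 08:00].
proc15 [Wed 09:00, Sat 07:00] → contains → counts.
proc16 [Wed 12:00, Thu 17:00] → before → no.
proc17 [Mon 06:00, Wed 08:00] → before → no.
proc18 [Tue 11:00, Tue 14:00] → before → no.
proc20 [Mon 05:00, Thu 03:00] → before → no.
proc21 [Mon 05:00, Thu 04:00] → before → no.
proc22 [Tue 04:00, Tue 21:00] → before → no.
proc23 [Wed 12:00, Thu 06:00] → before → no.
proc24 [Mon 07:00, Mon 20:00] → before → no.
proc25 [Sat 15:00, Sat 20:00] → after → no.
Total: 1.

1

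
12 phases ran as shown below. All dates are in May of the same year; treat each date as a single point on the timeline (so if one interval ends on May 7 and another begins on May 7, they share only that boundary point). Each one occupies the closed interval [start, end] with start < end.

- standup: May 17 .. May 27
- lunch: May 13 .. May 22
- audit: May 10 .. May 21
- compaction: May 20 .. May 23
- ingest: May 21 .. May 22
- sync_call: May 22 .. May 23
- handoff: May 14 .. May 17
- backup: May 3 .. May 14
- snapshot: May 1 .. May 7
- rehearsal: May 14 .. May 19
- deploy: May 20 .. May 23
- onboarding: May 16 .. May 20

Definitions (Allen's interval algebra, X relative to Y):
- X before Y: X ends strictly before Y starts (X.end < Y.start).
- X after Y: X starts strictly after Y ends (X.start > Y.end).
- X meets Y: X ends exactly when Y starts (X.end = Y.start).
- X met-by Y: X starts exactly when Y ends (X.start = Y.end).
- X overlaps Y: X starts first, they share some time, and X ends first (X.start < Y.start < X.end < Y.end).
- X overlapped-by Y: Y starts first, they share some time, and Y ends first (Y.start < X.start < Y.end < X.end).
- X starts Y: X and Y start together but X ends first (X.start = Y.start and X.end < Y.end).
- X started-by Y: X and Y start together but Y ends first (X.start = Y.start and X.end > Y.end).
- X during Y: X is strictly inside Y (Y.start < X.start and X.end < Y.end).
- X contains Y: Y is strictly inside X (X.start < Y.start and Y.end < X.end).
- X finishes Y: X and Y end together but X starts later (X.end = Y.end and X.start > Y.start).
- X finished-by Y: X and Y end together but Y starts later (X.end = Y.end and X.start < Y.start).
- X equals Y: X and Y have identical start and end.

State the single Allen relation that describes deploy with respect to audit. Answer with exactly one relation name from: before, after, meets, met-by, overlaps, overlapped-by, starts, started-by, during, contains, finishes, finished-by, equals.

deploy = [May 20, May 23]; audit = [May 10, May 21].
Compare endpoints: deploy.start > audit.start, deploy.start < audit.end, deploy.end > audit.start, deploy.end > audit.end.
That pattern is 'overlapped-by'.

overlapped-by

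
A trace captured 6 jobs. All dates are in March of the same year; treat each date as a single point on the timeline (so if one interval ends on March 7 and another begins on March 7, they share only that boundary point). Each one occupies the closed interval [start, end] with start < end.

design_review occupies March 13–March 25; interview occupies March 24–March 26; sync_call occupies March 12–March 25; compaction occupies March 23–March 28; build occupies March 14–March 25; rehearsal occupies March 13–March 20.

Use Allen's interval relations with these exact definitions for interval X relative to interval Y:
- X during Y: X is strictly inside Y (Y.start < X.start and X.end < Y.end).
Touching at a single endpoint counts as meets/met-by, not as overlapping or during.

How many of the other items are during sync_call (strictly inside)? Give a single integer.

1

Target sync_call = [March 12, March 25].
build [March 14, March 25] → finishes → no.
compaction [March 23, March 28] → overlapped-by → no.
design_review [March 13, March 25] → finishes → no.
interview [March 24, March 26] → overlapped-by → no.
rehearsal [March 13, March 20] → during → counts.
Total: 1.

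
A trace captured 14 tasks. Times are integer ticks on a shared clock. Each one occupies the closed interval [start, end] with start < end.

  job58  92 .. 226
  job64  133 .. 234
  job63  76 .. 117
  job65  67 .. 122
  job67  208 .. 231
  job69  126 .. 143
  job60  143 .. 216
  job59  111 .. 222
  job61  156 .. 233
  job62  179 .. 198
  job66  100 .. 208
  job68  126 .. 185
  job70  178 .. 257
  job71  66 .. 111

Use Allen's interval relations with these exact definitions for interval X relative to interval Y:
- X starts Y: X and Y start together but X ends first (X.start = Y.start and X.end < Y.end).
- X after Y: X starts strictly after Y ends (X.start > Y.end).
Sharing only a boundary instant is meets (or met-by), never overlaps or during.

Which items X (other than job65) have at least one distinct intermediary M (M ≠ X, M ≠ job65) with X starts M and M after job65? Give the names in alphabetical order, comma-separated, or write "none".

job69

Target job65 = [67, 122].
Intermediaries M with M after job65: job60, job61, job62, job64, job67, job68, job69, job70.
Via job60 — items with X starts job60: none.
Via job61 — items with X starts job61: none.
Via job62 — items with X starts job62: none.
Via job64 — items with X starts job64: none.
Via job67 — items with X starts job67: none.
Via job68 — items with X starts job68: job69.
Via job69 — items with X starts job69: none.
Via job70 — items with X starts job70: none.
Union: job69.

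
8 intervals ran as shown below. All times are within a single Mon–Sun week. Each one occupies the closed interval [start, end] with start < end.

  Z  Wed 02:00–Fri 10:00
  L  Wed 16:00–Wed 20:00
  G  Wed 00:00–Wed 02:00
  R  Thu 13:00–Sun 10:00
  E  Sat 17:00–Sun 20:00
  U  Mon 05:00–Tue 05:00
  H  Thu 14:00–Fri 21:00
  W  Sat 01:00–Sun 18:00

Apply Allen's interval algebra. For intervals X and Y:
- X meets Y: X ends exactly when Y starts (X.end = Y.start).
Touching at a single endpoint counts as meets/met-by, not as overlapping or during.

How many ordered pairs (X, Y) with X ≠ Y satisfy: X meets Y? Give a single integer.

Checking all 56 ordered pairs for relation 'meets'; matching pairs in alphabetical order:
(G, Z): G meets Z ✓
Count: 1.

1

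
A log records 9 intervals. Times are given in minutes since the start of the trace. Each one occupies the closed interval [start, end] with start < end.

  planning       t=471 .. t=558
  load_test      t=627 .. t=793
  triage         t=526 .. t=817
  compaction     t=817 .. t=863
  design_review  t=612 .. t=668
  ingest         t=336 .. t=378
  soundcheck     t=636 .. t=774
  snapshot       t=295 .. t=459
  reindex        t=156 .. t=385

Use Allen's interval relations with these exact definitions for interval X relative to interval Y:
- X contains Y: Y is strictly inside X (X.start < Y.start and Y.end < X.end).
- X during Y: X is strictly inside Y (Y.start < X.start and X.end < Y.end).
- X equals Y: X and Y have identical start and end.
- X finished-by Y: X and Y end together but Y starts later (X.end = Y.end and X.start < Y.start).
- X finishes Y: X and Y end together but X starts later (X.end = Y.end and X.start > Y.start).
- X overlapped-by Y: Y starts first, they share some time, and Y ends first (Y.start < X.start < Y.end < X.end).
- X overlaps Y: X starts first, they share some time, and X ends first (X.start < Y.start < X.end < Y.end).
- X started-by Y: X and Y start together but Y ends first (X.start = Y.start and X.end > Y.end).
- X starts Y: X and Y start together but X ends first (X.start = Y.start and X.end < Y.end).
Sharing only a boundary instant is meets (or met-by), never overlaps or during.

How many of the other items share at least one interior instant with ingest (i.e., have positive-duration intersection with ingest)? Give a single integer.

2

Target ingest = [t=336, t=378].
compaction [t=817, t=863] → after → no.
design_review [t=612, t=668] → after → no.
load_test [t=627, t=793] → after → no.
planning [t=471, t=558] → after → no.
reindex [t=156, t=385] → contains → counts.
snapshot [t=295, t=459] → contains → counts.
soundcheck [t=636, t=774] → after → no.
triage [t=526, t=817] → after → no.
Total: 2.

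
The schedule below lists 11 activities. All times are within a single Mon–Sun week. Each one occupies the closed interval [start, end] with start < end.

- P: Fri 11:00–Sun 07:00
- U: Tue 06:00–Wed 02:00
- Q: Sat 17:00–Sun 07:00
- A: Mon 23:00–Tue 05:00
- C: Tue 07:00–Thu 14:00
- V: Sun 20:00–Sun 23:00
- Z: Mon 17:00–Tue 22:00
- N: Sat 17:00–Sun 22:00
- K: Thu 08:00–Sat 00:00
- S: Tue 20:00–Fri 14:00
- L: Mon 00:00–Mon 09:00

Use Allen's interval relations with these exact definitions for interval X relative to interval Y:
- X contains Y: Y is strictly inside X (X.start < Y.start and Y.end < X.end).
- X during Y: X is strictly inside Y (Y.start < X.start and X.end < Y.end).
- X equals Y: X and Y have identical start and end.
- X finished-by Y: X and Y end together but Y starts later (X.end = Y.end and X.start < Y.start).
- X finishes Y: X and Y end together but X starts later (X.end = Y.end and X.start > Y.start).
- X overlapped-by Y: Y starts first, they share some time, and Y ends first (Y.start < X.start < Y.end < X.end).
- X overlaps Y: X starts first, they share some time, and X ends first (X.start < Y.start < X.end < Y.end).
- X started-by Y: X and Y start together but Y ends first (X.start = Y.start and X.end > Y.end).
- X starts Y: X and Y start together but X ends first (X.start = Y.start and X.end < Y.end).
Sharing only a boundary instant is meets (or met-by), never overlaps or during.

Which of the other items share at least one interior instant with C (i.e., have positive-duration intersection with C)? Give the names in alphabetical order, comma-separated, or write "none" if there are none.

K, S, U, Z

Target C = [Tue 07:00, Thu 14:00].
A [Mon 23:00, Tue 05:00] → before → no.
K [Thu 08:00, Sat 00:00] → overlapped-by → yes.
L [Mon 00:00, Mon 09:00] → before → no.
N [Sat 17:00, Sun 22:00] → after → no.
P [Fri 11:00, Sun 07:00] → after → no.
Q [Sat 17:00, Sun 07:00] → after → no.
S [Tue 20:00, Fri 14:00] → overlapped-by → yes.
U [Tue 06:00, Wed 02:00] → overlaps → yes.
V [Sun 20:00, Sun 23:00] → after → no.
Z [Mon 17:00, Tue 22:00] → overlaps → yes.
Result: K, S, U, Z.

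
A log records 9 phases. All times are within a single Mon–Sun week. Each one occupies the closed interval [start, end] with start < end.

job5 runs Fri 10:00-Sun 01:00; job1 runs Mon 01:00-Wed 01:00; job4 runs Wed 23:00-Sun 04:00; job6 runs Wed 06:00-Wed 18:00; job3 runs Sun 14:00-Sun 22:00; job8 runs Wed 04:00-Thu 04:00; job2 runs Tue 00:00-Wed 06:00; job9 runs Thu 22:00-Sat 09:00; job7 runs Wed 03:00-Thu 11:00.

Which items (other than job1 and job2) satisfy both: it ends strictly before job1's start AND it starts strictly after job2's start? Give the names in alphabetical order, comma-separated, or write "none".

Conditions: its end is strictly before job1's start (X.end < Mon 01:00) AND its start is strictly after job2's start (X.start > Tue 00:00).
job3: end Sun 22:00 < Mon 01:00? ✗; start Sun 14:00 > Tue 00:00? ✓ → no.
job4: end Sun 04:00 < Mon 01:00? ✗; start Wed 23:00 > Tue 00:00? ✓ → no.
job5: end Sun 01:00 < Mon 01:00? ✗; start Fri 10:00 > Tue 00:00? ✓ → no.
job6: end Wed 18:00 < Mon 01:00? ✗; start Wed 06:00 > Tue 00:00? ✓ → no.
job7: end Thu 11:00 < Mon 01:00? ✗; start Wed 03:00 > Tue 00:00? ✓ → no.
job8: end Thu 04:00 < Mon 01:00? ✗; start Wed 04:00 > Tue 00:00? ✓ → no.
job9: end Sat 09:00 < Mon 01:00? ✗; start Thu 22:00 > Tue 00:00? ✓ → no.
Result: none.

none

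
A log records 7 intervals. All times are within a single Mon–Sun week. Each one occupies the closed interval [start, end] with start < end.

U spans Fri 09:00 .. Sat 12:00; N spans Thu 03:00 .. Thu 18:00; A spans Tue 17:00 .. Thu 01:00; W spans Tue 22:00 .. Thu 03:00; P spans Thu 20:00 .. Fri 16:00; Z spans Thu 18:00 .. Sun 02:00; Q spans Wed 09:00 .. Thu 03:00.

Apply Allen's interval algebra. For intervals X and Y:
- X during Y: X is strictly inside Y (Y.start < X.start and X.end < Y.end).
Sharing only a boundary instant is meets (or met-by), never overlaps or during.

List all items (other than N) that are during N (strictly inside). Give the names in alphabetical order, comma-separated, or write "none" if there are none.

none

Target N = [Thu 03:00, Thu 18:00].
A [Tue 17:00, Thu 01:00] → before → no.
P [Thu 20:00, Fri 16:00] → after → no.
Q [Wed 09:00, Thu 03:00] → meets → no.
U [Fri 09:00, Sat 12:00] → after → no.
W [Tue 22:00, Thu 03:00] → meets → no.
Z [Thu 18:00, Sun 02:00] → met-by → no.
Result: none.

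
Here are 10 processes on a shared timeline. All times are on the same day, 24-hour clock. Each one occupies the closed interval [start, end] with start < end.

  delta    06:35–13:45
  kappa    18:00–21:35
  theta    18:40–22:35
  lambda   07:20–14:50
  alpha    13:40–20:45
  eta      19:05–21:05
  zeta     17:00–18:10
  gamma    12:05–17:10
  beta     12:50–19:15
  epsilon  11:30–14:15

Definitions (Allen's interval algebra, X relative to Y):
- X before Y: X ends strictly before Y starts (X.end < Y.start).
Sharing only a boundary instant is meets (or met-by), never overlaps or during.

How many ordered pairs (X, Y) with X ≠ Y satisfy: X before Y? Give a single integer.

Checking all 90 ordered pairs for relation 'before'; matching pairs in alphabetical order:
(delta, eta): delta before eta ✓
(delta, kappa): delta before kappa ✓
(delta, theta): delta before theta ✓
(delta, zeta): delta before zeta ✓
(epsilon, eta): epsilon before eta ✓
(epsilon, kappa): epsilon before kappa ✓
(epsilon, theta): epsilon before theta ✓
(epsilon, zeta): epsilon before zeta ✓
(gamma, eta): gamma before eta ✓
(gamma, kappa): gamma before kappa ✓
(gamma, theta): gamma before theta ✓
(lambda, eta): lambda before eta ✓
(lambda, kappa): lambda before kappa ✓
(lambda, theta): lambda before theta ✓
(lambda, zeta): lambda before zeta ✓
(zeta, eta): zeta before eta ✓
(zeta, theta): zeta before theta ✓
Count: 17.

17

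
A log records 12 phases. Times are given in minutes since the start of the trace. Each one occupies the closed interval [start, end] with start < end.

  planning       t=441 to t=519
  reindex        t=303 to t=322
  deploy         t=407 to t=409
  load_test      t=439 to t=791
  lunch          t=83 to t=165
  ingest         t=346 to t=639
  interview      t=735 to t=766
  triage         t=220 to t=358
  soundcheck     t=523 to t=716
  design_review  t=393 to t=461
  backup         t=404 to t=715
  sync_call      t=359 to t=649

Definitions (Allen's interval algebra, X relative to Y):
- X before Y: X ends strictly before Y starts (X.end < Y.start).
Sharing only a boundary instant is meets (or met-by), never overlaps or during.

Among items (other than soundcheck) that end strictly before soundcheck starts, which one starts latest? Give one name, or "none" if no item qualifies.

planning

Target soundcheck = [t=523, t=716].
backup [t=404, t=715] → overlaps → excluded.
deploy [t=407, t=409] → before → candidate.
design_review [t=393, t=461] → before → candidate.
ingest [t=346, t=639] → overlaps → excluded.
interview [t=735, t=766] → after → excluded.
load_test [t=439, t=791] → contains → excluded.
lunch [t=83, t=165] → before → candidate.
planning [t=441, t=519] → before → candidate.
reindex [t=303, t=322] → before → candidate.
sync_call [t=359, t=649] → overlaps → excluded.
triage [t=220, t=358] → before → candidate.
Among candidates, latest start is t=441 → planning.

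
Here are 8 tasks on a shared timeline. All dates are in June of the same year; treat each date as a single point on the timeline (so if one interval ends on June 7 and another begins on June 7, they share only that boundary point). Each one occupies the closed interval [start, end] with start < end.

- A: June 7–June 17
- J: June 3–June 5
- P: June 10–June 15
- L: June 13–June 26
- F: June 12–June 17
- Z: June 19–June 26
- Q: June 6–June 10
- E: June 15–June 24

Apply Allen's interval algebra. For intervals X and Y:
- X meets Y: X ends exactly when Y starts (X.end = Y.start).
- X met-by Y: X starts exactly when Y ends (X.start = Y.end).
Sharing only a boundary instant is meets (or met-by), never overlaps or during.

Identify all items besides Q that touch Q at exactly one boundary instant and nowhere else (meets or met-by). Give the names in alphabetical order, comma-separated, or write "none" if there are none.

Target Q = [June 6, June 10].
A [June 7, June 17] → overlapped-by → no.
E [June 15, June 24] → after → no.
F [June 12, June 17] → after → no.
J [June 3, June 5] → before → no.
L [June 13, June 26] → after → no.
P [June 10, June 15] → met-by → yes.
Z [June 19, June 26] → after → no.
Result: P.

P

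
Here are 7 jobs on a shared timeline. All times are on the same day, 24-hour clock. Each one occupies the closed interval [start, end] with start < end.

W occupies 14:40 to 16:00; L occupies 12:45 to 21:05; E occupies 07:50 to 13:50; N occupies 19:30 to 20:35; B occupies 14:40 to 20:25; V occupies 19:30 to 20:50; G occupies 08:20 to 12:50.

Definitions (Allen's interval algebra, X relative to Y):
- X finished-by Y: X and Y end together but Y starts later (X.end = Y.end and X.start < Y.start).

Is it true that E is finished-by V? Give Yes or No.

E = [07:50, 13:50], V = [19:30, 20:50].
Actual relation of E to V: before.
Asked whether 'finished-by' holds → No.

No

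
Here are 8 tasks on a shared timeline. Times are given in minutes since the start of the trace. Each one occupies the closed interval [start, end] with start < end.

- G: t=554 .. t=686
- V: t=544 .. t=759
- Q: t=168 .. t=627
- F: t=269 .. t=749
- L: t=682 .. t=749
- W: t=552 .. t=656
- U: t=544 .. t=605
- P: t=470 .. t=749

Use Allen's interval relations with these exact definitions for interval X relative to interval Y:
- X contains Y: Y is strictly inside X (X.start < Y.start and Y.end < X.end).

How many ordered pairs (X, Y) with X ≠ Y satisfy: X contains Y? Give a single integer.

10

Checking all 56 ordered pairs for relation 'contains'; matching pairs in alphabetical order:
(F, G): F contains G ✓
(F, U): F contains U ✓
(F, W): F contains W ✓
(P, G): P contains G ✓
(P, U): P contains U ✓
(P, W): P contains W ✓
(Q, U): Q contains U ✓
(V, G): V contains G ✓
(V, L): V contains L ✓
(V, W): V contains W ✓
Count: 10.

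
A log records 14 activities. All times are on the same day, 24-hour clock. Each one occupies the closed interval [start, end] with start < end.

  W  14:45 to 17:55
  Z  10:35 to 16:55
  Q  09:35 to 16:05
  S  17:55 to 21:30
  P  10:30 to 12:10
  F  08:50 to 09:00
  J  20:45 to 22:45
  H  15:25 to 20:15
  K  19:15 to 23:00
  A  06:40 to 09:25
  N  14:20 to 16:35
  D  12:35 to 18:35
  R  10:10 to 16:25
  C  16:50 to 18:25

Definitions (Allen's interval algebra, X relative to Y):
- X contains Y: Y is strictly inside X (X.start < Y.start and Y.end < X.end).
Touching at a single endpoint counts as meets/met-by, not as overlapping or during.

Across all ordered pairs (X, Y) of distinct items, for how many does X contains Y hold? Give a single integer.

Checking all 182 ordered pairs for relation 'contains'; matching pairs in alphabetical order:
(A, F): A contains F ✓
(D, C): D contains C ✓
(D, N): D contains N ✓
(D, W): D contains W ✓
(H, C): H contains C ✓
(K, J): K contains J ✓
(Q, P): Q contains P ✓
(R, P): R contains P ✓
(Z, N): Z contains N ✓
Count: 9.

9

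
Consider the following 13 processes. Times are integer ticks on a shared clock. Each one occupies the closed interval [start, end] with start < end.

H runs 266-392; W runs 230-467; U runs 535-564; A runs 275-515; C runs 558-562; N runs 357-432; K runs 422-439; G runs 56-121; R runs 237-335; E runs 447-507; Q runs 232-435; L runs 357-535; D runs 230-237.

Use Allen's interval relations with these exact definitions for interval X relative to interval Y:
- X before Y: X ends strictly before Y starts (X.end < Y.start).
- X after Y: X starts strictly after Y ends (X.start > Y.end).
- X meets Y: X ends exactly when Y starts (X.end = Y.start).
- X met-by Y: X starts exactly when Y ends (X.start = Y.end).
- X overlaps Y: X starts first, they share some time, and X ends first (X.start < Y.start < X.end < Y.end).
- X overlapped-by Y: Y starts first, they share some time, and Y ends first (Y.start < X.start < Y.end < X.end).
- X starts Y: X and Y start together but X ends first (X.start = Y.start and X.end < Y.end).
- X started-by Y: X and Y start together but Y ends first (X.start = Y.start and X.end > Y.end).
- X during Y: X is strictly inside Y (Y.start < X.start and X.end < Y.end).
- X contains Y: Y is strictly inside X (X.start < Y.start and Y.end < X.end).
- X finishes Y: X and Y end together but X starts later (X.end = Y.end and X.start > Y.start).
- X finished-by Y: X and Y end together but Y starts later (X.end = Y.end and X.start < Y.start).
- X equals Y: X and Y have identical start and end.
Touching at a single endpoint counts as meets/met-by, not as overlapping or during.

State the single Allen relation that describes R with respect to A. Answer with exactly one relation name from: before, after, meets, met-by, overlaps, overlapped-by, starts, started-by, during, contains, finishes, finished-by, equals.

R = [237, 335]; A = [275, 515].
Compare endpoints: R.start < A.start, R.start < A.end, R.end > A.start, R.end < A.end.
That pattern is 'overlaps'.

overlaps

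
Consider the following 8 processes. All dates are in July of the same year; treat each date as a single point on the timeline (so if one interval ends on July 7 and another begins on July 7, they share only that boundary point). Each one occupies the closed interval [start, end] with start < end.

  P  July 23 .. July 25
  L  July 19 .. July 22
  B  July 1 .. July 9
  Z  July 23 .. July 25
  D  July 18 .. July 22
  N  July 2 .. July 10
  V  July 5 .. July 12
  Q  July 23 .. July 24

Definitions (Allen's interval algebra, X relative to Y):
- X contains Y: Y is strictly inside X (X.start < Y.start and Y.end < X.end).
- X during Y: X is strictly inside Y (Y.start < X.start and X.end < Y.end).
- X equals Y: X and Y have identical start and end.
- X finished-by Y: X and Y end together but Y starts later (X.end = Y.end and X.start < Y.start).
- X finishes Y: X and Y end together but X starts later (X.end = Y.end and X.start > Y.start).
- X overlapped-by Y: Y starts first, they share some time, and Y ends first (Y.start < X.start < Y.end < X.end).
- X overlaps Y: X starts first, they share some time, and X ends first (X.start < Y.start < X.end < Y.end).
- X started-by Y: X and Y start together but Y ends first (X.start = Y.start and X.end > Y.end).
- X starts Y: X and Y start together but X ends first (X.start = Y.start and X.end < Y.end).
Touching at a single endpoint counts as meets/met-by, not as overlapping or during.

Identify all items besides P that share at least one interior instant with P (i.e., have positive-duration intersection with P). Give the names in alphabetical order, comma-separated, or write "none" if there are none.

Target P = [July 23, July 25].
B [July 1, July 9] → before → no.
D [July 18, July 22] → before → no.
L [July 19, July 22] → before → no.
N [July 2, July 10] → before → no.
Q [July 23, July 24] → starts → yes.
V [July 5, July 12] → before → no.
Z [July 23, July 25] → equals → yes.
Result: Q, Z.

Q, Z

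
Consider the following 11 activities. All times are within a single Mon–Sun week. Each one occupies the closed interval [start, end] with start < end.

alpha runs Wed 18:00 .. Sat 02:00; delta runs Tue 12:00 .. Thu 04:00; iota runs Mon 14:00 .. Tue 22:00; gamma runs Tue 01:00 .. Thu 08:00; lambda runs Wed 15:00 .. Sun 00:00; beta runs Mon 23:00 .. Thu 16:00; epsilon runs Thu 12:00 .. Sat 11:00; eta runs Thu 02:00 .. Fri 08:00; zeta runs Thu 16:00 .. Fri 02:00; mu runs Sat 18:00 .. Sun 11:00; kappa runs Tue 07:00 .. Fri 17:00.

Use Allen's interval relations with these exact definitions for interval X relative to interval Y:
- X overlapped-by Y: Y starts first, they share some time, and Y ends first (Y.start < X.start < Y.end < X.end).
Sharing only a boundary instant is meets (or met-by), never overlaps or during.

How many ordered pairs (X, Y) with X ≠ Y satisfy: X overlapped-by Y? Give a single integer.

22

Checking all 110 ordered pairs for relation 'overlapped-by'; matching pairs in alphabetical order:
(alpha, beta): alpha overlapped-by beta ✓
(alpha, delta): alpha overlapped-by delta ✓
(alpha, gamma): alpha overlapped-by gamma ✓
(alpha, kappa): alpha overlapped-by kappa ✓
(beta, iota): beta overlapped-by iota ✓
(delta, iota): delta overlapped-by iota ✓
(epsilon, alpha): epsilon overlapped-by alpha ✓
(epsilon, beta): epsilon overlapped-by beta ✓
(epsilon, eta): epsilon overlapped-by eta ✓
(epsilon, kappa): epsilon overlapped-by kappa ✓
(eta, beta): eta overlapped-by beta ✓
(eta, delta): eta overlapped-by delta ✓
(eta, gamma): eta overlapped-by gamma ✓
(gamma, iota): gamma overlapped-by iota ✓
(kappa, beta): kappa overlapped-by beta ✓
(kappa, gamma): kappa overlapped-by gamma ✓
(kappa, iota): kappa overlapped-by iota ✓
(lambda, beta): lambda overlapped-by beta ✓
(lambda, delta): lambda overlapped-by delta ✓
(lambda, gamma): lambda overlapped-by gamma ✓
(lambda, kappa): lambda overlapped-by kappa ✓
(mu, lambda): mu overlapped-by lambda ✓
Count: 22.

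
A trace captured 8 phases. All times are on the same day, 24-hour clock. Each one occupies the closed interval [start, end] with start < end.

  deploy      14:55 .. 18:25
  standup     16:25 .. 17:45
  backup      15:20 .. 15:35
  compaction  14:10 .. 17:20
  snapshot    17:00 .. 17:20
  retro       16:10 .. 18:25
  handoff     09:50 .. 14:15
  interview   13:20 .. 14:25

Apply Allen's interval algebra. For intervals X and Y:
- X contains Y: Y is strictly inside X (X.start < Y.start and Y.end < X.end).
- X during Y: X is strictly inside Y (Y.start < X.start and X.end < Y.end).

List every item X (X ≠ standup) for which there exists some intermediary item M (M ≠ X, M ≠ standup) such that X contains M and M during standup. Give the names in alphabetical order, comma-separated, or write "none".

Target standup = [16:25, 17:45].
Intermediaries M with M during standup: snapshot.
Via snapshot — items with X contains snapshot: deploy, retro.
Union: deploy, retro.

deploy, retro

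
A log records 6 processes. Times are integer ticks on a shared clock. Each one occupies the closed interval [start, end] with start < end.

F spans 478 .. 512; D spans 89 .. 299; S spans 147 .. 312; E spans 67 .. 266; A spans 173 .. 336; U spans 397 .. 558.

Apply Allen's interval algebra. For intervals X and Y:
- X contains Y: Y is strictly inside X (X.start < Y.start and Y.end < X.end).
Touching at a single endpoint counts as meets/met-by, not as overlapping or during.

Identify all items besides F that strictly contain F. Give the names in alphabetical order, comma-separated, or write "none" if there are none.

Target F = [478, 512].
A [173, 336] → before → no.
D [89, 299] → before → no.
E [67, 266] → before → no.
S [147, 312] → before → no.
U [397, 558] → contains → yes.
Result: U.

U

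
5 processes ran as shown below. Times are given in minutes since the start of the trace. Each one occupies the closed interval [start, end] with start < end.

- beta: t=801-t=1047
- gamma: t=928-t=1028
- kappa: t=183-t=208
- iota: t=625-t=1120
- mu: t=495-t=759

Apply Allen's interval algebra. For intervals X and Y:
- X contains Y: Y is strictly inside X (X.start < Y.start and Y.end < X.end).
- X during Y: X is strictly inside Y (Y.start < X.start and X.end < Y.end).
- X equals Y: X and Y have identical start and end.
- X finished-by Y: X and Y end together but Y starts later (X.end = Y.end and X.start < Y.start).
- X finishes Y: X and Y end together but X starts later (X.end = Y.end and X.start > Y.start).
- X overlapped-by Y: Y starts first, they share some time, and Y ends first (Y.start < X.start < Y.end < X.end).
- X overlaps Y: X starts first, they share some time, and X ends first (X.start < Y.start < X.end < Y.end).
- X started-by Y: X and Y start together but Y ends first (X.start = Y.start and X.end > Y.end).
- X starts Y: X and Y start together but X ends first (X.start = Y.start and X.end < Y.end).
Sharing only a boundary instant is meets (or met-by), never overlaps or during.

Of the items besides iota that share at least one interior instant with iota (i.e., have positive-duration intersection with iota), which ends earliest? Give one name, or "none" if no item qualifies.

mu

Target iota = [t=625, t=1120].
beta [t=801, t=1047] → during → candidate.
gamma [t=928, t=1028] → during → candidate.
kappa [t=183, t=208] → before → excluded.
mu [t=495, t=759] → overlaps → candidate.
Among candidates, earliest end is t=759 → mu.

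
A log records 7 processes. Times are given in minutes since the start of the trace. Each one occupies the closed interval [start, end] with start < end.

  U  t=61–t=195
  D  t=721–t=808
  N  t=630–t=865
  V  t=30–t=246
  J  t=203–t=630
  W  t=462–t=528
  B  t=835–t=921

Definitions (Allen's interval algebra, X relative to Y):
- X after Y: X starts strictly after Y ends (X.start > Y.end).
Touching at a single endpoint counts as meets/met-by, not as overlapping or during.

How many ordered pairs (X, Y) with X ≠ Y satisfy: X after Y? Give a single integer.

15

Checking all 42 ordered pairs for relation 'after'; matching pairs in alphabetical order:
(B, D): B after D ✓
(B, J): B after J ✓
(B, U): B after U ✓
(B, V): B after V ✓
(B, W): B after W ✓
(D, J): D after J ✓
(D, U): D after U ✓
(D, V): D after V ✓
(D, W): D after W ✓
(J, U): J after U ✓
(N, U): N after U ✓
(N, V): N after V ✓
(N, W): N after W ✓
(W, U): W after U ✓
(W, V): W after V ✓
Count: 15.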